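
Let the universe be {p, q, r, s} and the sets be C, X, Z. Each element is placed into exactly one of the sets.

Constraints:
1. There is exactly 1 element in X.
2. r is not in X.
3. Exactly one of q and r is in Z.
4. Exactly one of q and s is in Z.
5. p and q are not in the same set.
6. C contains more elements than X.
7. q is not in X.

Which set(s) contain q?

q: Z

From (2): r ∉ X.
From (7): q ∉ X.
Suppose q ∈ C: no assignment then satisfies all the clues, so q ∉ C.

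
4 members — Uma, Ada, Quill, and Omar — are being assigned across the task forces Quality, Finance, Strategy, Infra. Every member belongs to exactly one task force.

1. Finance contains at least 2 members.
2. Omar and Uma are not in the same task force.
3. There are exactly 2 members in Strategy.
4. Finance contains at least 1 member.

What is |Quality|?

0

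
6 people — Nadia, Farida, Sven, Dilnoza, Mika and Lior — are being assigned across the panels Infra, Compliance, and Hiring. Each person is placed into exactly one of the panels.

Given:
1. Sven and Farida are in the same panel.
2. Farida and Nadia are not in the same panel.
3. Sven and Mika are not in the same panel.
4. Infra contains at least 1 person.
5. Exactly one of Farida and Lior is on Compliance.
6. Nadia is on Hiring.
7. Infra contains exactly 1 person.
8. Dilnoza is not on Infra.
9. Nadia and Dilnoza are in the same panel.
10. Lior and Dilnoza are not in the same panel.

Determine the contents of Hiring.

From (6): Nadia ∈ Hiring.
From (8): Dilnoza ∉ Infra.
(2): Farida ∉ Hiring.
(9): Dilnoza matches Nadia: Dilnoza ∉ Compliance.
(9): Dilnoza matches Nadia: Dilnoza ∈ Hiring.
(10): Lior ∉ Hiring.
(1): Sven matches Farida: Sven ∉ Hiring.
Suppose Mika ∉ Hiring: no assignment then satisfies all the clues, so Mika ∈ Hiring.

Hiring = {Dilnoza, Mika, Nadia}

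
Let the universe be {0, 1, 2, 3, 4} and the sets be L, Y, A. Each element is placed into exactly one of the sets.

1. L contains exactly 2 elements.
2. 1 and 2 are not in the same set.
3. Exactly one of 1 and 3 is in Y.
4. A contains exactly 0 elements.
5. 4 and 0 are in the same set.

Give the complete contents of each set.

L = {2, 3}; Y = {0, 1, 4}; A = {}

(4): A already has 0, so the rest are out.
Suppose 0 ∈ L: no assignment then satisfies all the clues, so 0 ∉ L.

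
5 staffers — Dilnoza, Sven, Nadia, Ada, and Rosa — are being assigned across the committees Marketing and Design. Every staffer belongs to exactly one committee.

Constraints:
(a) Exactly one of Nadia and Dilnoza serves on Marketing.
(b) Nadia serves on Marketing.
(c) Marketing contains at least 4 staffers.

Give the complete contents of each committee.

Marketing = {Ada, Nadia, Rosa, Sven}; Design = {Dilnoza}

From (b): Nadia ∈ Marketing.
(a) (exactly one): Dilnoza ∉ Marketing.
(c): only 4 candidates remain for Marketing, so all are in.
Only one committee left: Dilnoza ∈ Design.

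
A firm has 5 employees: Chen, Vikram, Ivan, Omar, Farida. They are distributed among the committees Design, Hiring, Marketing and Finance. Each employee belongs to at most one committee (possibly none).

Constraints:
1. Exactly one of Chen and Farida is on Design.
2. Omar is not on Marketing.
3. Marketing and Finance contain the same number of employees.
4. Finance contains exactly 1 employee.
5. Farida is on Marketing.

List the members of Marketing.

Marketing = {Farida}

From (2): Omar ∉ Marketing.
From (5): Farida ∈ Marketing.
(1) (exactly one): Chen ∈ Design.
Suppose Vikram ∈ Marketing: no assignment then satisfies all the clues, so Vikram ∉ Marketing.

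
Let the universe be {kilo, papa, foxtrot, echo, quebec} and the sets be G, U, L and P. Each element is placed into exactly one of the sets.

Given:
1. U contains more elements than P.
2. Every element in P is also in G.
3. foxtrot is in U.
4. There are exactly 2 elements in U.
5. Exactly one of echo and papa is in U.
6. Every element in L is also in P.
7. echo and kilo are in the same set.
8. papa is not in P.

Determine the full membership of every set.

G = {echo, kilo, quebec}; U = {foxtrot, papa}; L = {}; P = {}

From (3): foxtrot ∈ U.
From (8): papa ∉ P.
(6) contrapositive: papa ∉ L.
Suppose kilo ∉ G: no assignment then satisfies all the clues, so kilo ∈ G.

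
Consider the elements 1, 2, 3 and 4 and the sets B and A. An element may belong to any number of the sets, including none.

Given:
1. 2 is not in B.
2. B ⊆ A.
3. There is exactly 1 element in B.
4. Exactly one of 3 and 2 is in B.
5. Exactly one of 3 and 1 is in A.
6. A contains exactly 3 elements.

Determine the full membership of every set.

B = {3}; A = {2, 3, 4}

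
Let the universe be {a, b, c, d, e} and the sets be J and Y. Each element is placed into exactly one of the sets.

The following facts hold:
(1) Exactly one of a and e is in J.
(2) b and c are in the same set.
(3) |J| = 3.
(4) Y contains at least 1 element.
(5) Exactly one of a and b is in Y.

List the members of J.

J = {b, c, e}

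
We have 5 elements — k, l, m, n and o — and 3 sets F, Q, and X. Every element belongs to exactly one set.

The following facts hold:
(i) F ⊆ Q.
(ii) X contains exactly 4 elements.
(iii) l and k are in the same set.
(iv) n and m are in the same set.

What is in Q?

Q = {o}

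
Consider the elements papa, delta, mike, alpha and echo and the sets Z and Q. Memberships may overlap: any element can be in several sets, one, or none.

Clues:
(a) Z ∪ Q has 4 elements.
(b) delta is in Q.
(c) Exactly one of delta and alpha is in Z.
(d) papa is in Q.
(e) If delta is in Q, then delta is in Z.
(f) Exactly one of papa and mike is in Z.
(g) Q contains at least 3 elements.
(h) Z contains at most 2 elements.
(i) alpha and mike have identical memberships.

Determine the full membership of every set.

Z = {delta, papa}; Q = {alpha, delta, mike, papa}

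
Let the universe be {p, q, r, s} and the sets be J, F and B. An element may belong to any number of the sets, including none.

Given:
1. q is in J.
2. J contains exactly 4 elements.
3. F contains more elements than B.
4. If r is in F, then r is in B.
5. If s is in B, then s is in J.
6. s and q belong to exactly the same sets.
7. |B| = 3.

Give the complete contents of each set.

J = {p, q, r, s}; F = {p, q, r, s}; B = {q, r, s}

From (1): q ∈ J.
(2): only 4 candidates remain for J, so all are in.
Suppose p ∉ F: no assignment then satisfies all the clues, so p ∈ F.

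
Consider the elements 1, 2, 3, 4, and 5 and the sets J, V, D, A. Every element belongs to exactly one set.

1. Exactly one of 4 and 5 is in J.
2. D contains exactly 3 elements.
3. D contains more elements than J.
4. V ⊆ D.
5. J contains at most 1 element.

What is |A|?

1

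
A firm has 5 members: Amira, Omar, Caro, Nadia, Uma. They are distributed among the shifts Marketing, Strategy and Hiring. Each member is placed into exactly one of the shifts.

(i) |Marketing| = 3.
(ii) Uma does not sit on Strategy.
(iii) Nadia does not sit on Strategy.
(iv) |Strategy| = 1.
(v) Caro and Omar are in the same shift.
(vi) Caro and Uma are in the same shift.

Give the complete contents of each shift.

Marketing = {Caro, Omar, Uma}; Strategy = {Amira}; Hiring = {Nadia}

From (ii): Uma ∉ Strategy.
From (iii): Nadia ∉ Strategy.
(vi): Caro matches Uma: Caro ∉ Strategy.
(v): Omar matches Caro: Omar ∉ Strategy.
(iv): only 1 candidates remain for Strategy, so all are in.
Suppose Omar ∉ Marketing: no assignment then satisfies all the clues, so Omar ∈ Marketing.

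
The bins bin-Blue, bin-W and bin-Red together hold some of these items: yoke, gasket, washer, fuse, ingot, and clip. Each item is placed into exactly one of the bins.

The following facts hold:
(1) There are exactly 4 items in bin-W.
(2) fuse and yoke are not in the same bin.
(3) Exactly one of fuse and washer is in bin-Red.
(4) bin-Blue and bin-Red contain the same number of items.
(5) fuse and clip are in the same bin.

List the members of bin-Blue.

bin-Blue = {yoke}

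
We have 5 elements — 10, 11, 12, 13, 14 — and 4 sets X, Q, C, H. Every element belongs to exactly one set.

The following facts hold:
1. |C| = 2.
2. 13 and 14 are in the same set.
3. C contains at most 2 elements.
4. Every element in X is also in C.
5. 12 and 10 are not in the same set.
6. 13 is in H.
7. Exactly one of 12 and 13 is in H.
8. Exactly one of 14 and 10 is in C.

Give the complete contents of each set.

From (6): 13 ∈ H.
(2): 14 matches 13: 14 ∉ X.
(2): 14 matches 13: 14 ∉ Q.
(2): 14 matches 13: 14 ∉ C.
(2): 14 matches 13: 14 ∈ H.
(7) (exactly one): 12 ∉ H.
(8) (exactly one): 10 ∈ C.
(5): 12 ∉ C.
(1): only 2 candidates remain for C, so all are in.
(4) contrapositive: 12 ∉ X.
Only one set left: 12 ∈ Q.

X = {}; Q = {12}; C = {10, 11}; H = {13, 14}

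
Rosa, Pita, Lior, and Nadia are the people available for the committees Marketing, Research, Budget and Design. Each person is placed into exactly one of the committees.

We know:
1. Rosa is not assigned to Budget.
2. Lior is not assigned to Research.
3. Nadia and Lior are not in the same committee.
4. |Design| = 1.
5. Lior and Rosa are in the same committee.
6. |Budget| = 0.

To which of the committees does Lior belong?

Lior: Marketing

From (1): Rosa ∉ Budget.
From (2): Lior ∉ Research.
(5): Rosa matches Lior: Rosa ∉ Research.
(5): Lior matches Rosa: Lior ∉ Budget.
(6): Budget already has 0, so the rest are out.
Suppose Lior ∉ Marketing: no assignment then satisfies all the clues, so Lior ∈ Marketing.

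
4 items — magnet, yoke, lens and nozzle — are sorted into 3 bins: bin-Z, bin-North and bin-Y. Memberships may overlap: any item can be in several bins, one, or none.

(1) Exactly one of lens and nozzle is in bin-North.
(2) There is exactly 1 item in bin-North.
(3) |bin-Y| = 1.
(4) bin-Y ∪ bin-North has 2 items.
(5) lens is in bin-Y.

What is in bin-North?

bin-North = {nozzle}

From (5): lens ∈ bin-Y.
(3): bin-Y already has 1, so the rest are out.
Suppose magnet ∈ bin-North: no assignment then satisfies all the clues, so magnet ∉ bin-North.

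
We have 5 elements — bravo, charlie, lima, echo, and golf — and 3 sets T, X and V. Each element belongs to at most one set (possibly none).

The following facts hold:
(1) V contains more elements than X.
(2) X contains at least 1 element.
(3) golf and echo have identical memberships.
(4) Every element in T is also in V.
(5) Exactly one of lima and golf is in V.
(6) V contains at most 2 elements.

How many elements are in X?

1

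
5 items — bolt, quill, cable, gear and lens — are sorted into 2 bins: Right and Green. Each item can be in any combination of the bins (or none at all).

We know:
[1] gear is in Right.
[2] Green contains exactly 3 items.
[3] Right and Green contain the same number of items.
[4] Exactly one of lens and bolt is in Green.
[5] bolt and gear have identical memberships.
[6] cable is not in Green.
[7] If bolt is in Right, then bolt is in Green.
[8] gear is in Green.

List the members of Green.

Green = {bolt, gear, quill}

From (1): gear ∈ Right.
From (6): cable ∉ Green.
From (8): gear ∈ Green.
(5): bolt matches gear: bolt ∈ Right.
(5): bolt matches gear: bolt ∈ Green.
(4) (exactly one): lens ∉ Green.
(2): only 3 candidates remain for Green, so all are in.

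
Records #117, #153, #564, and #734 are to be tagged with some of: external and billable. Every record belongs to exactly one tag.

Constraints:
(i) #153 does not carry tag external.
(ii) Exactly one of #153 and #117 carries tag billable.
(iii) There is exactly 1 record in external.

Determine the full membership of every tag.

external = {#117}; billable = {#153, #564, #734}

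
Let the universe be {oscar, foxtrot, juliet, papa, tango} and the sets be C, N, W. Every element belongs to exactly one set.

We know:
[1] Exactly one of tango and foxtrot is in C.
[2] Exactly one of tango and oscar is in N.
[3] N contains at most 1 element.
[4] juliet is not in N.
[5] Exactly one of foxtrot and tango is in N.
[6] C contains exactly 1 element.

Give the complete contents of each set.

C = {foxtrot}; N = {tango}; W = {juliet, oscar, papa}

From (4): juliet ∉ N.
Suppose oscar ∈ C: no assignment then satisfies all the clues, so oscar ∉ C.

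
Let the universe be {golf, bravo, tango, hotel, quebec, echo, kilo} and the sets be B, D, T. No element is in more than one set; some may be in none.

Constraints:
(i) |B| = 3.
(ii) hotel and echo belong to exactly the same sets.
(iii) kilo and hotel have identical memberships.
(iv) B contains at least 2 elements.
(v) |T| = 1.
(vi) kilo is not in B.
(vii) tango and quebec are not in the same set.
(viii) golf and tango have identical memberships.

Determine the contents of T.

T = {quebec}

From (vi): kilo ∉ B.
(iii): hotel matches kilo: hotel ∉ B.
(ii): echo matches hotel: echo ∉ B.
Suppose golf ∈ T: no assignment then satisfies all the clues, so golf ∉ T.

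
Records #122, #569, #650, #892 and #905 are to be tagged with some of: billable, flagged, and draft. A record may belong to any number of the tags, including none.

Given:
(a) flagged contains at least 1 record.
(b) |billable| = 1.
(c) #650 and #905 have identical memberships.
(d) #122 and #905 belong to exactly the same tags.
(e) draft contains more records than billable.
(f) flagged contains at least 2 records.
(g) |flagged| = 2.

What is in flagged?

flagged = {#569, #892}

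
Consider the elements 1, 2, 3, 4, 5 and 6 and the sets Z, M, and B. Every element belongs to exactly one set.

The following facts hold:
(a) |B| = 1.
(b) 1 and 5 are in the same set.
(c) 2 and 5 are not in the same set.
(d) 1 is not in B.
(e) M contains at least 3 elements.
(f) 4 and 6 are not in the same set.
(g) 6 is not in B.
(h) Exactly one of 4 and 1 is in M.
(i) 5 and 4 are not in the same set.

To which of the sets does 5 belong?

5: M

From (d): 1 ∉ B.
From (g): 6 ∉ B.
(b): 5 matches 1: 5 ∉ B.
Suppose 5 ∈ Z: no assignment then satisfies all the clues, so 5 ∉ Z.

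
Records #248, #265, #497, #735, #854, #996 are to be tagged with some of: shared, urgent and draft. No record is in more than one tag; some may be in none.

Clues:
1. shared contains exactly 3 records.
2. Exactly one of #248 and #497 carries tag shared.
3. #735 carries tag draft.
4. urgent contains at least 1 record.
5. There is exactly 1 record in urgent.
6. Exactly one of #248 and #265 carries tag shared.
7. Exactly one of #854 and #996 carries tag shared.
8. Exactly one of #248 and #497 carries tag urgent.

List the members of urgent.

From (3): #735 ∈ draft.
Suppose #248 ∉ urgent: no assignment then satisfies all the clues, so #248 ∈ urgent.

urgent = {#248}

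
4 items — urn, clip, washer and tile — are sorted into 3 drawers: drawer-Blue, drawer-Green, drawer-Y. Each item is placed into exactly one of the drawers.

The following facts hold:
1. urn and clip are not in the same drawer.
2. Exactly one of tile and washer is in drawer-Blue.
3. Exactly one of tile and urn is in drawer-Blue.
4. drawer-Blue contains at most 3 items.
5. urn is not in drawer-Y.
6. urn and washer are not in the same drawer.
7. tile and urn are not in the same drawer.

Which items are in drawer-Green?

drawer-Green = {urn}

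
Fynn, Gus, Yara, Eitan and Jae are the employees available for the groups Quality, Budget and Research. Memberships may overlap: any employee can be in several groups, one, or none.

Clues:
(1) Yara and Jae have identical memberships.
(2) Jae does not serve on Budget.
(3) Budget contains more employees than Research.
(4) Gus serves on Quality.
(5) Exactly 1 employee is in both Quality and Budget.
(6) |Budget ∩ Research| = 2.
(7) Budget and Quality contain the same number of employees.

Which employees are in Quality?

Quality = {Gus, Jae, Yara}

From (2): Jae ∉ Budget.
From (4): Gus ∈ Quality.
(1): Yara matches Jae: Yara ∉ Budget.
Suppose Fynn ∈ Quality: no assignment then satisfies all the clues, so Fynn ∉ Quality.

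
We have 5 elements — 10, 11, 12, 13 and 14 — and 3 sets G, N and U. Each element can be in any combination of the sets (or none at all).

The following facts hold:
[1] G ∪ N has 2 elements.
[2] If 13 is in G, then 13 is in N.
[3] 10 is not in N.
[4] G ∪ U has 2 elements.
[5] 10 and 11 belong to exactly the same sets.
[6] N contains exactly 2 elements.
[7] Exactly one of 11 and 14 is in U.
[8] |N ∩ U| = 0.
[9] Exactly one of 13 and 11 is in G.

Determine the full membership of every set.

G = {13}; N = {12, 13}; U = {14}

From (3): 10 ∉ N.
(5): 11 matches 10: 11 ∉ N.
Suppose 10 ∈ G: no assignment then satisfies all the clues, so 10 ∉ G.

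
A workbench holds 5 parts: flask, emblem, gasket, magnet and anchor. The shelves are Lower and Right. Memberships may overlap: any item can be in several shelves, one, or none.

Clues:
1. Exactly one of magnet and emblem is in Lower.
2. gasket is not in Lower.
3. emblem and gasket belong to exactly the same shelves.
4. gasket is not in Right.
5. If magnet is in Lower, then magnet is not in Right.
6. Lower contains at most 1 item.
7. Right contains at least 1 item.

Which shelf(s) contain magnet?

magnet: Lower

From (2): gasket ∉ Lower.
From (4): gasket ∉ Right.
(3): emblem matches gasket: emblem ∉ Lower.
(3): emblem matches gasket: emblem ∉ Right.
(1) (exactly one): magnet ∈ Lower.
(5): magnet ∉ Right.
(6): Lower already has 1, so the rest are out.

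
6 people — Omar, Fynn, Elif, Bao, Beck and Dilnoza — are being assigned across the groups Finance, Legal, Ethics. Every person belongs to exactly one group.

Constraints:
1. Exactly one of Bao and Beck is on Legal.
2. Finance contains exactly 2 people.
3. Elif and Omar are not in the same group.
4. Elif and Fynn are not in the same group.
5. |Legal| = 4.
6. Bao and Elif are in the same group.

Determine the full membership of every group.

Finance = {Bao, Elif}; Legal = {Beck, Dilnoza, Fynn, Omar}; Ethics = {}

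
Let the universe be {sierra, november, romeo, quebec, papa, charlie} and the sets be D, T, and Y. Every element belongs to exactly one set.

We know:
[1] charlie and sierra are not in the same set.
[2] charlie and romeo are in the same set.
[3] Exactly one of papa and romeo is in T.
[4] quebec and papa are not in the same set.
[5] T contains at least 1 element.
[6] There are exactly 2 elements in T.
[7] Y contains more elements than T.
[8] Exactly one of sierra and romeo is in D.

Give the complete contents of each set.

D = {sierra}; T = {november, papa}; Y = {charlie, quebec, romeo}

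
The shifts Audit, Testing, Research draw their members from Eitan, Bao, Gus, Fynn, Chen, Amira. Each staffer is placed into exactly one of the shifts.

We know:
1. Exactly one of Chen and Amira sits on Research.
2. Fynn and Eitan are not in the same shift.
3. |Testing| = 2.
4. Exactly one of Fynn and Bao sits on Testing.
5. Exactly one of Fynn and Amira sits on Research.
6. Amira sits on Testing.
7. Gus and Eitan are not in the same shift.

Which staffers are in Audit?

From (6): Amira ∈ Testing.
(1) (exactly one): Chen ∈ Research.
(5) (exactly one): Fynn ∈ Research.
(2): Eitan ∉ Research.
(4) (exactly one): Bao ∈ Testing.
(3): Testing already has 2, so the rest are out.
Only one shift left: Eitan ∈ Audit.
(7): Gus ∉ Audit.
Only one shift left: Gus ∈ Research.

Audit = {Eitan}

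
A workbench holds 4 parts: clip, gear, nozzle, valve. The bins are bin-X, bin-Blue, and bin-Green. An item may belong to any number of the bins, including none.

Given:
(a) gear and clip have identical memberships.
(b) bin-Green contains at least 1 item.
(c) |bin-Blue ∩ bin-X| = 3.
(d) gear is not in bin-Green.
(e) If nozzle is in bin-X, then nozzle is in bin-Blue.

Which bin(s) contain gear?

gear: bin-Blue, bin-X

From (d): gear ∉ bin-Green.
(a): clip matches gear: clip ∉ bin-Green.
Suppose gear ∉ bin-X: no assignment then satisfies all the clues, so gear ∈ bin-X.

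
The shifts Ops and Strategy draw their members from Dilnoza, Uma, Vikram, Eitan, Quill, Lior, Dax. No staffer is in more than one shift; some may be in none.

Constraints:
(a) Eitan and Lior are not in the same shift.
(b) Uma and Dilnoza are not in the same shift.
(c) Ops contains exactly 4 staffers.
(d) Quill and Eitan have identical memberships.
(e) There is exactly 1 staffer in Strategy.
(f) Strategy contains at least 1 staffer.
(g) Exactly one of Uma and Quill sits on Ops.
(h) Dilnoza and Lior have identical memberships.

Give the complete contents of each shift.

Ops = {Dax, Eitan, Quill, Vikram}; Strategy = {Uma}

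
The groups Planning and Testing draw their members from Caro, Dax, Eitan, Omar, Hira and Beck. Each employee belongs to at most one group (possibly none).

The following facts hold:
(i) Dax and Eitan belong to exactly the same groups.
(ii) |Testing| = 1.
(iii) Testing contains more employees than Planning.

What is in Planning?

Planning = {}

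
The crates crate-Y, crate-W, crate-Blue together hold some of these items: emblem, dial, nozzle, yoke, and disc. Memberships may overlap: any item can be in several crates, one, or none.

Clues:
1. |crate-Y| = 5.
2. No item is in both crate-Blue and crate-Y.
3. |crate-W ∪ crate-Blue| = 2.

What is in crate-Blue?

(1): only 5 candidates remain for crate-Y, so all are in.
(2) (disjoint): emblem ∉ crate-Blue.
(2) (disjoint): dial ∉ crate-Blue.
(2) (disjoint): nozzle ∉ crate-Blue.
(2) (disjoint): yoke ∉ crate-Blue.
(2) (disjoint): disc ∉ crate-Blue.

crate-Blue = {}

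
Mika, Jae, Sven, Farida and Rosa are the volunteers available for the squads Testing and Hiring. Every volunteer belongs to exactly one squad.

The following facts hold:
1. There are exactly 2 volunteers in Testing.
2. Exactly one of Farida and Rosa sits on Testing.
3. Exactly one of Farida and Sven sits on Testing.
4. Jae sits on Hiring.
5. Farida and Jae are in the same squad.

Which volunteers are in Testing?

Testing = {Rosa, Sven}

From (4): Jae ∈ Hiring.
(5): Farida matches Jae: Farida ∉ Testing.
(5): Farida matches Jae: Farida ∈ Hiring.
(2) (exactly one): Rosa ∈ Testing.
(3) (exactly one): Sven ∈ Testing.
(1): Testing already has 2, so the rest are out.
Only one squad left: Mika ∈ Hiring.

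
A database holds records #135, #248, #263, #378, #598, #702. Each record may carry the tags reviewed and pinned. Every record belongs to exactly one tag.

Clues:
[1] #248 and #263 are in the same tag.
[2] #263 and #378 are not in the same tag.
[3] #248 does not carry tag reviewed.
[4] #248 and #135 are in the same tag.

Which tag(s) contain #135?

From (3): #248 ∉ reviewed.
(1): #263 matches #248: #263 ∉ reviewed.
(4): #135 matches #248: #135 ∉ reviewed.
Only one tag left: #135 ∈ pinned.
Only one tag left: #248 ∈ pinned.
Only one tag left: #263 ∈ pinned.
(2): #378 ∉ pinned.
Only one tag left: #378 ∈ reviewed.

#135: pinned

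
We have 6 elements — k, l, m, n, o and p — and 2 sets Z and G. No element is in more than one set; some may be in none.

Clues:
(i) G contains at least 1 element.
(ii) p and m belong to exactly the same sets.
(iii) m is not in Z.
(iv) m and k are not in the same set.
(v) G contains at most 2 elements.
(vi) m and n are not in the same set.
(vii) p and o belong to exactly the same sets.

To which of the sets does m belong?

From (iii): m ∉ Z.
(ii): p matches m: p ∉ Z.
(vii): o matches p: o ∉ Z.
Suppose m ∈ G: no assignment then satisfies all the clues, so m ∉ G.

m: none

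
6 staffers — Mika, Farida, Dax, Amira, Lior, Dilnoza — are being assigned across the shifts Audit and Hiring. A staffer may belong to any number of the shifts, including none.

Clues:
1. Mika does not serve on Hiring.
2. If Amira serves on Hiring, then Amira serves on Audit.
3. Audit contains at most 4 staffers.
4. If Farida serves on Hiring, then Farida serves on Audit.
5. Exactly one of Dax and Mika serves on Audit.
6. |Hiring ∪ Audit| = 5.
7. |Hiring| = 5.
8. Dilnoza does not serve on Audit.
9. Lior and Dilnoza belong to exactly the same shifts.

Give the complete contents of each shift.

From (1): Mika ∉ Hiring.
From (8): Dilnoza ∉ Audit.
(7): only 5 candidates remain for Hiring, so all are in.
(9): Lior matches Dilnoza: Lior ∉ Audit.
(2): Amira ∈ Audit.
(4): Farida ∈ Audit.
Suppose Mika ∈ Audit: no assignment then satisfies all the clues, so Mika ∉ Audit.

Audit = {Amira, Dax, Farida}; Hiring = {Amira, Dax, Dilnoza, Farida, Lior}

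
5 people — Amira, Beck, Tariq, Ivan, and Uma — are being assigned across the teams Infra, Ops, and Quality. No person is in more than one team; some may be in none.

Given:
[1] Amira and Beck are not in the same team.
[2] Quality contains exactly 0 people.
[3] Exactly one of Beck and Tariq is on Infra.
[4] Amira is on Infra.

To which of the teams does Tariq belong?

Tariq: Infra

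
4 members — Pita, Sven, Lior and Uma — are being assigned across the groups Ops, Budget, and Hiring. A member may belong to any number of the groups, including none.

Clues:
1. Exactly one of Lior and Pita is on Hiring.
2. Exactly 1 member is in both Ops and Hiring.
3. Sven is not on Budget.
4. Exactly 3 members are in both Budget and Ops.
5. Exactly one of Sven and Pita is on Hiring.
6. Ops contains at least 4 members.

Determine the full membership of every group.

Ops = {Lior, Pita, Sven, Uma}; Budget = {Lior, Pita, Uma}; Hiring = {Pita}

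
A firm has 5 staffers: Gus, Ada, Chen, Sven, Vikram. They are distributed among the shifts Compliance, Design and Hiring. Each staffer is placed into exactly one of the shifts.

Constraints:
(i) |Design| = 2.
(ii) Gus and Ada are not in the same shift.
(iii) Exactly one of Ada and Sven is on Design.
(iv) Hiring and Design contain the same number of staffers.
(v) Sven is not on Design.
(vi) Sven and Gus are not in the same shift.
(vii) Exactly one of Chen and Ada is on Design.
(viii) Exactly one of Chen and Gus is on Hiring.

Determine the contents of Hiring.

Hiring = {Chen, Sven}

From (v): Sven ∉ Design.
(iii) (exactly one): Ada ∈ Design.
(vii) (exactly one): Chen ∉ Design.
(ii): Gus ∉ Design.
(i): only 2 candidates remain for Design, so all are in.
Suppose Gus ∈ Hiring: no assignment then satisfies all the clues, so Gus ∉ Hiring.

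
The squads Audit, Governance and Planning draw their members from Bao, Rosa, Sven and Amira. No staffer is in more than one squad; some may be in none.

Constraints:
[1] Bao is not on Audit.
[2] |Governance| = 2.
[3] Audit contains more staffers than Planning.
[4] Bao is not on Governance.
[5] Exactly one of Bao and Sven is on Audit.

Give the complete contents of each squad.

From (1): Bao ∉ Audit.
From (4): Bao ∉ Governance.
(5) (exactly one): Sven ∈ Audit.
(2): only 2 candidates remain for Governance, so all are in.
Suppose Bao ∈ Planning: no assignment then satisfies all the clues, so Bao ∉ Planning.

Audit = {Sven}; Governance = {Amira, Rosa}; Planning = {}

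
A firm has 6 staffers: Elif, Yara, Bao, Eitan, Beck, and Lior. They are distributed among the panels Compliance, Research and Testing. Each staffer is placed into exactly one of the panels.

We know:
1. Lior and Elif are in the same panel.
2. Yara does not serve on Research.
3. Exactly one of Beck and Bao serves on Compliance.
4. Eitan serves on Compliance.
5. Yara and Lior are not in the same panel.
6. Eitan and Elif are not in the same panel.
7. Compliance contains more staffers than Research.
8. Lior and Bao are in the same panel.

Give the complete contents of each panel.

Compliance = {Beck, Eitan, Yara}; Research = {}; Testing = {Bao, Elif, Lior}

From (2): Yara ∉ Research.
From (4): Eitan ∈ Compliance.
(6): Elif ∉ Compliance.
(1): Lior matches Elif: Lior ∉ Compliance.
(8): Bao matches Lior: Bao ∉ Compliance.
(3) (exactly one): Beck ∈ Compliance.
Suppose Elif ∈ Research: no assignment then satisfies all the clues, so Elif ∉ Research.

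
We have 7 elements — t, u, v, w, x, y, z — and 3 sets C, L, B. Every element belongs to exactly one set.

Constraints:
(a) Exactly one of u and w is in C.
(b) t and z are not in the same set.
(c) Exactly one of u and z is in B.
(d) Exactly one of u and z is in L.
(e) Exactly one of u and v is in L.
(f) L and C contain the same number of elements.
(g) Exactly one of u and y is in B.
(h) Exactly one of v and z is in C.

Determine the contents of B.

B = {x, y, z}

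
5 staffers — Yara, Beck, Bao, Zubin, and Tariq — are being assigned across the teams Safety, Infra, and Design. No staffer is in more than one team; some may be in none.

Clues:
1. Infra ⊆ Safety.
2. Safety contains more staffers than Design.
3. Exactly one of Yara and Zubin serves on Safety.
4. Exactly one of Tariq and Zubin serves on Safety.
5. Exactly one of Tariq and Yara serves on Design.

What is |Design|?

1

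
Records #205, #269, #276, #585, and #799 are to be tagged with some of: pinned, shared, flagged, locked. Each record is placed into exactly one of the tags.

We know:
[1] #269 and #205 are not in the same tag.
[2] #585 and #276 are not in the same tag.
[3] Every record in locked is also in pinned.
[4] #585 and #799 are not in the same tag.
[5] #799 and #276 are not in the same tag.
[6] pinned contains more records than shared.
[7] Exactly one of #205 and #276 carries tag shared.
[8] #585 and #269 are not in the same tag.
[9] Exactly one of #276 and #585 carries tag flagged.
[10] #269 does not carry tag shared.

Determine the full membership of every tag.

pinned = {#269, #799}; shared = {#276}; flagged = {#205, #585}; locked = {}

From (10): #269 ∉ shared.
Suppose #205 ∈ pinned: no assignment then satisfies all the clues, so #205 ∉ pinned.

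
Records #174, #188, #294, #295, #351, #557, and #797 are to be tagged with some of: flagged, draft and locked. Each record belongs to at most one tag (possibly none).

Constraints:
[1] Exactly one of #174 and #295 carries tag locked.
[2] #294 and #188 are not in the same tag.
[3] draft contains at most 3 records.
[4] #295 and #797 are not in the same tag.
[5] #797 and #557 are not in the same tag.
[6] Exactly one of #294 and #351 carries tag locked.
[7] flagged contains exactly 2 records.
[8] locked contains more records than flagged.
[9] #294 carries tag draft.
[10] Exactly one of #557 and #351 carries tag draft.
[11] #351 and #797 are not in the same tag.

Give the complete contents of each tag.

flagged = {#174, #797}; draft = {#294, #557}; locked = {#188, #295, #351}

From (9): #294 ∈ draft.
(2): #188 ∉ draft.
(6) (exactly one): #351 ∈ locked.
(10) (exactly one): #557 ∈ draft.
(11): #797 ∉ locked.
(5): #797 ∉ draft.
Suppose #174 ∉ flagged: no assignment then satisfies all the clues, so #174 ∈ flagged.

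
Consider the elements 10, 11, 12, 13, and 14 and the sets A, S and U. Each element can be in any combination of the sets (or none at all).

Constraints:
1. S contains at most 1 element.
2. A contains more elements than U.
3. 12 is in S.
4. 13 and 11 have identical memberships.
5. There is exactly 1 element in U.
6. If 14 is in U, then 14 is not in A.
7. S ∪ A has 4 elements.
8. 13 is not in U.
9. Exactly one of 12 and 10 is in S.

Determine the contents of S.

From (3): 12 ∈ S.
From (8): 13 ∉ U.
(1): S already has 1, so the rest are out.
(4): 11 matches 13: 11 ∉ U.

S = {12}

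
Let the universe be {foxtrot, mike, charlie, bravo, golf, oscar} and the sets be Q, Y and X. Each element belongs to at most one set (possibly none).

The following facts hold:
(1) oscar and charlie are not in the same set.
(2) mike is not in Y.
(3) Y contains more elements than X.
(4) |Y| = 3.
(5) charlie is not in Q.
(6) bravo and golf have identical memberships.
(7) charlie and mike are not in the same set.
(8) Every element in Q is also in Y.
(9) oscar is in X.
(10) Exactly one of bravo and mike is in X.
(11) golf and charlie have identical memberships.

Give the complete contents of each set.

Q = {}; Y = {bravo, charlie, golf}; X = {mike, oscar}

From (2): mike ∉ Y.
From (5): charlie ∉ Q.
From (9): oscar ∈ X.
(1): charlie ∉ X.
(8) contrapositive: mike ∉ Q.
(11): golf matches charlie: golf ∉ Q.
(11): golf matches charlie: golf ∉ X.
(6): bravo matches golf: bravo ∉ Q.
(6): bravo matches golf: bravo ∉ X.
(10) (exactly one): mike ∈ X.
Suppose foxtrot ∈ Q: no assignment then satisfies all the clues, so foxtrot ∉ Q.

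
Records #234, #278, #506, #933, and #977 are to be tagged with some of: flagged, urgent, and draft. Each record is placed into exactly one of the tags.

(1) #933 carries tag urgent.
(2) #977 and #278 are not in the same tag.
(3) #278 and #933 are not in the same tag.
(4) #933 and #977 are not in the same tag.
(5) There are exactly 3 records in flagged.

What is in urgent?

urgent = {#933}

From (1): #933 ∈ urgent.
(3): #278 ∉ urgent.
(4): #977 ∉ urgent.
Suppose #234 ∈ urgent: no assignment then satisfies all the clues, so #234 ∉ urgent.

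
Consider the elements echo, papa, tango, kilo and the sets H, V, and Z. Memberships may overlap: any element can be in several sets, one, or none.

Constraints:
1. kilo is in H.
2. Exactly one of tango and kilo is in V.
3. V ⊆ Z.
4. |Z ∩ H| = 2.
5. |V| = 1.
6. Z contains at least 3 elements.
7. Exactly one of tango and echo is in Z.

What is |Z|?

3

From (1): kilo ∈ H.
Suppose echo ∈ V: no assignment then satisfies all the clues, so echo ∉ V.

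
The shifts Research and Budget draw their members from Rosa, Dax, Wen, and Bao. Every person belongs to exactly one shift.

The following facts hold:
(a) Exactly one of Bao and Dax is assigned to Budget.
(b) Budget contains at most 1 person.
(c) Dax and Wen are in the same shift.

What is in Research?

Research = {Dax, Rosa, Wen}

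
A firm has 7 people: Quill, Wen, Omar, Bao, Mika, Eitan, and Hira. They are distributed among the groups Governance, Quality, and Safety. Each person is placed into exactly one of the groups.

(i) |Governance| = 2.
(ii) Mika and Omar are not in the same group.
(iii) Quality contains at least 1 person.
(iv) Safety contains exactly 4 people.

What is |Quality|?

1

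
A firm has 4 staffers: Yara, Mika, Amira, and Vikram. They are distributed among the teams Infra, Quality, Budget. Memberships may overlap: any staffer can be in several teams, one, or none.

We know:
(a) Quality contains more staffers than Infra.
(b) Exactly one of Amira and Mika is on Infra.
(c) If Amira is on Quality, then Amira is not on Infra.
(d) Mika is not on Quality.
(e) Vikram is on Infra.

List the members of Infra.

Infra = {Mika, Vikram}

From (d): Mika ∉ Quality.
From (e): Vikram ∈ Infra.
Suppose Yara ∈ Infra: no assignment then satisfies all the clues, so Yara ∉ Infra.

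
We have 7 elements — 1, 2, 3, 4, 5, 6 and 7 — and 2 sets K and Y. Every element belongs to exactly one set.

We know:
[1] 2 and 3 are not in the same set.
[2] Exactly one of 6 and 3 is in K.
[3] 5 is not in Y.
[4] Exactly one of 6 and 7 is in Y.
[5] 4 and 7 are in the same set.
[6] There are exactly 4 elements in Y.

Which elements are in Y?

Y = {1, 3, 4, 7}

From (3): 5 ∉ Y.
Only one set left: 5 ∈ K.
Suppose 1 ∉ Y: no assignment then satisfies all the clues, so 1 ∈ Y.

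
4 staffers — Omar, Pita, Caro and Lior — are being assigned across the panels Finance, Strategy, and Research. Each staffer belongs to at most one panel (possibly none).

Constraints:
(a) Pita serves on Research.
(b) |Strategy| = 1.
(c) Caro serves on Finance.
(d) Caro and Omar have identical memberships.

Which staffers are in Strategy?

From (a): Pita ∈ Research.
From (c): Caro ∈ Finance.
(d): Omar matches Caro: Omar ∈ Finance.
(b): only 1 candidates remain for Strategy, so all are in.

Strategy = {Lior}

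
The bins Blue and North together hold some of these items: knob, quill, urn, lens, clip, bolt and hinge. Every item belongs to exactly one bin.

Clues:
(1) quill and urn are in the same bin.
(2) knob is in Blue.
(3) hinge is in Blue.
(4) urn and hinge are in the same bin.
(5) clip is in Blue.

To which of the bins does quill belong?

From (2): knob ∈ Blue.
From (3): hinge ∈ Blue.
From (5): clip ∈ Blue.
(4): urn matches hinge: urn ∈ Blue.
(1): quill matches urn: quill ∈ Blue.

quill: Blue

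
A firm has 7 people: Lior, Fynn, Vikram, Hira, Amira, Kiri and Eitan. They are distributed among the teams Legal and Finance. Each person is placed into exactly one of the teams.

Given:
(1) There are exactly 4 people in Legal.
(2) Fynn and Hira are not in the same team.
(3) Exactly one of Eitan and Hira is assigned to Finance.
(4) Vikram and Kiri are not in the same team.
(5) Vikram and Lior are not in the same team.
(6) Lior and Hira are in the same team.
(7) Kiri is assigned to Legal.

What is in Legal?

From (7): Kiri ∈ Legal.
(4): Vikram ∉ Legal.
Only one team left: Vikram ∈ Finance.
(5): Lior ∉ Finance.
(6): Hira matches Lior: Hira ∉ Finance.
Only one team left: Lior ∈ Legal.
Only one team left: Hira ∈ Legal.
(2): Fynn ∉ Legal.
(3) (exactly one): Eitan ∈ Finance.
Only one team left: Fynn ∈ Finance.
(1): only 4 candidates remain for Legal, so all are in.

Legal = {Amira, Hira, Kiri, Lior}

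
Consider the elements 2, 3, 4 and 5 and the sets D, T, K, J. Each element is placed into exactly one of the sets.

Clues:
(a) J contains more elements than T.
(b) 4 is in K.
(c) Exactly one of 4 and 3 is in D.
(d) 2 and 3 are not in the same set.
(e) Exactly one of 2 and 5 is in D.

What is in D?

From (b): 4 ∈ K.
(c) (exactly one): 3 ∈ D.
(d): 2 ∉ D.
(e) (exactly one): 5 ∈ D.

D = {3, 5}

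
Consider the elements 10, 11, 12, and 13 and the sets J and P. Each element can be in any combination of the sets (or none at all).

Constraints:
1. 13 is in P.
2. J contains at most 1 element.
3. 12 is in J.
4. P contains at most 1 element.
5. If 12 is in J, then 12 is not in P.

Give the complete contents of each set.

J = {12}; P = {13}

From (1): 13 ∈ P.
From (3): 12 ∈ J.
(2): J already has 1, so the rest are out.
(4): P already has 1, so the rest are out.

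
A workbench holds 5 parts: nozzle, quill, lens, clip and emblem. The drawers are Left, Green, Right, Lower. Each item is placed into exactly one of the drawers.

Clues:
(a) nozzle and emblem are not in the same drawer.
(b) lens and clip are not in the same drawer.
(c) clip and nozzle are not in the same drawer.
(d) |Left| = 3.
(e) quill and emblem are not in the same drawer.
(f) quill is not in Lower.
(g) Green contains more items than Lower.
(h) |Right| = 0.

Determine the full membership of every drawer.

Left = {lens, nozzle, quill}; Green = {clip, emblem}; Right = {}; Lower = {}

From (f): quill ∉ Lower.
(h): Right already has 0, so the rest are out.
Suppose nozzle ∉ Left: no assignment then satisfies all the clues, so nozzle ∈ Left.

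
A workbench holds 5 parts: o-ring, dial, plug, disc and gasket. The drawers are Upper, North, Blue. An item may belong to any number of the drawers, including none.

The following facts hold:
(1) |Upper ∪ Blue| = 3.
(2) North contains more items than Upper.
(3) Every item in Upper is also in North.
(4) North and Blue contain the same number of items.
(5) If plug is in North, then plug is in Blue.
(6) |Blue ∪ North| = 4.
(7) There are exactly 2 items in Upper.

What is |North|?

3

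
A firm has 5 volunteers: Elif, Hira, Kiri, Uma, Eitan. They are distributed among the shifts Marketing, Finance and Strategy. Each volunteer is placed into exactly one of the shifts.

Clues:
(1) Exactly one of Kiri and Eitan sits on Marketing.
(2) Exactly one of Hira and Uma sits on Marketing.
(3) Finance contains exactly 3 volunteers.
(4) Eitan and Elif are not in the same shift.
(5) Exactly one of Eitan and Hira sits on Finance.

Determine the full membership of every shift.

Marketing = {Eitan, Uma}; Finance = {Elif, Hira, Kiri}; Strategy = {}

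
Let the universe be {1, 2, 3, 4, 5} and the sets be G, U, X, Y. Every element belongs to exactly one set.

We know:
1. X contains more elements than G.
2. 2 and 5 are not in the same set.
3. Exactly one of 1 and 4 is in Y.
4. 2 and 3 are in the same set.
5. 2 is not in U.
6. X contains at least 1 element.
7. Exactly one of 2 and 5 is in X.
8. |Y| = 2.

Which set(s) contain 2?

2: X

From (5): 2 ∉ U.
(4): 3 matches 2: 3 ∉ U.
Suppose 2 ∈ G: no assignment then satisfies all the clues, so 2 ∉ G.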